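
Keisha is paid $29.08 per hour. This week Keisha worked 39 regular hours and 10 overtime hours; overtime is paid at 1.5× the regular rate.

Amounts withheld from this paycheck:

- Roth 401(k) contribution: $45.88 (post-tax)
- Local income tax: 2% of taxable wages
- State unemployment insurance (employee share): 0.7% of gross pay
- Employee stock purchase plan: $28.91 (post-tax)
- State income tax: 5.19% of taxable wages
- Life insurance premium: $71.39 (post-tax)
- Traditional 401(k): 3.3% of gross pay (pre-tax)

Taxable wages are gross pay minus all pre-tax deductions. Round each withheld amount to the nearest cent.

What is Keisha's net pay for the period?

$1,252.15

Regular pay: 39 × $29.08 = $1,134.12
Overtime pay: 10 × $29.08 × 1.5 = $436.20
Gross pay = $1,134.12 + $436.20 = $1,570.32
Traditional 401(k): $1,570.32 × 0.033 = $51.82
Taxable wages = $1,570.32 − $51.82 = $1,518.50
State income tax: $1,518.50 × 0.0519 = $78.81
Local income tax: $1,518.50 × 0.02 = $30.37
State unemployment insurance (employee share): $1,570.32 × 0.007 = $10.99
Employee stock purchase plan: $28.91
Life insurance premium: $71.39
Roth 401(k) contribution: $45.88
Total deductions = $51.82 + $78.81 + $30.37 + $10.99 + $28.91 + $71.39 + $45.88 = $318.17
Net pay = $1,570.32 − $318.17 = $1,252.15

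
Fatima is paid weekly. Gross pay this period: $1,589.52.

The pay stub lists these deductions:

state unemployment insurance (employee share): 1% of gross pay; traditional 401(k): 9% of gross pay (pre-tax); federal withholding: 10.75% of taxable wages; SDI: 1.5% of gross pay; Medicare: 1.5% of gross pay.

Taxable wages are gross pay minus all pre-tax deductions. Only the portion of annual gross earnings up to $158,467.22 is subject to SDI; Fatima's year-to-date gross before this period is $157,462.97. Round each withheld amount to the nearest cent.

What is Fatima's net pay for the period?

Traditional 401(k): $1,589.52 × 0.09 = $143.06
Taxable wages = $1,589.52 − $143.06 = $1,446.46
Federal withholding: $1,446.46 × 0.1075 = $155.49
State unemployment insurance (employee share): $1,589.52 × 0.01 = $15.90
SDI: only $158,467.22 − $157,462.97 = $1,004.25 of this check is subject → $1,004.25 × 0.015 = $15.06
Medicare: $1,589.52 × 0.015 = $23.84
Total deductions = $143.06 + $155.49 + $15.90 + $15.06 + $23.84 = $353.35
Net pay = $1,589.52 − $353.35 = $1,236.17

$1,236.17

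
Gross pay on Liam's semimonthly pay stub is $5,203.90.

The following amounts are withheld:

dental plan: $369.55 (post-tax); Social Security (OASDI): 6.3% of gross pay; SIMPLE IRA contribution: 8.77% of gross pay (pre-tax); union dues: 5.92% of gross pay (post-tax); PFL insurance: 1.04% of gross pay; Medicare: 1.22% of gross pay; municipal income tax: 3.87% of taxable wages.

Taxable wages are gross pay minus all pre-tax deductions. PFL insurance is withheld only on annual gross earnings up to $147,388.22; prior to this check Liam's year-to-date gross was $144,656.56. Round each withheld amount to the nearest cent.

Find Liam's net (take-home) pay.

$3,466.42

SIMPLE IRA contribution: $5,203.90 × 0.0877 = $456.38
Taxable wages = $5,203.90 − $456.38 = $4,747.52
Municipal income tax: $4,747.52 × 0.0387 = $183.73
PFL insurance: only $147,388.22 − $144,656.56 = $2,731.66 of this check is subject → $2,731.66 × 0.0104 = $28.41
Medicare: $5,203.90 × 0.0122 = $63.49
Social Security (OASDI): $5,203.90 × 0.063 = $327.85
Dental plan: $369.55
Union dues: $5,203.90 × 0.0592 = $308.07
Total deductions = $456.38 + $183.73 + $28.41 + $63.49 + $327.85 + $369.55 + $308.07 = $1,737.48
Net pay = $5,203.90 − $1,737.48 = $3,466.42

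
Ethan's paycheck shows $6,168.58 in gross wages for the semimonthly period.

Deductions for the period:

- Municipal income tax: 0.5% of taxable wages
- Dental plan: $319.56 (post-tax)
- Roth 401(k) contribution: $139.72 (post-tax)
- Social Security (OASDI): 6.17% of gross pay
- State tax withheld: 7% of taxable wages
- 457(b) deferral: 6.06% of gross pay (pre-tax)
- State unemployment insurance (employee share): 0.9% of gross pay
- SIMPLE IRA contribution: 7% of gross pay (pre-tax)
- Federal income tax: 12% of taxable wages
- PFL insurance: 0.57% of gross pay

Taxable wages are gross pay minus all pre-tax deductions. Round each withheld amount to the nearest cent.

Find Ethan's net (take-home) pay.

$3,386.62

SIMPLE IRA contribution: $6,168.58 × 0.07 = $431.80
457(b) deferral: $6,168.58 × 0.0606 = $373.82
Pre-tax total = $431.80 + $373.82 = $805.62
Taxable wages = $6,168.58 − $805.62 = $5,362.96
State tax withheld: $5,362.96 × 0.07 = $375.41
Municipal income tax: $5,362.96 × 0.005 = $26.81
Federal income tax: $5,362.96 × 0.12 = $643.56
Social Security (OASDI): $6,168.58 × 0.0617 = $380.60
PFL insurance: $6,168.58 × 0.0057 = $35.16
State unemployment insurance (employee share): $6,168.58 × 0.009 = $55.52
Dental plan: $319.56
Roth 401(k) contribution: $139.72
Total deductions = $431.80 + $373.82 + $375.41 + $26.81 + $643.56 + $380.60 + $35.16 + $55.52 + $319.56 + $139.72 = $2,781.96
Net pay = $6,168.58 − $2,781.96 = $3,386.62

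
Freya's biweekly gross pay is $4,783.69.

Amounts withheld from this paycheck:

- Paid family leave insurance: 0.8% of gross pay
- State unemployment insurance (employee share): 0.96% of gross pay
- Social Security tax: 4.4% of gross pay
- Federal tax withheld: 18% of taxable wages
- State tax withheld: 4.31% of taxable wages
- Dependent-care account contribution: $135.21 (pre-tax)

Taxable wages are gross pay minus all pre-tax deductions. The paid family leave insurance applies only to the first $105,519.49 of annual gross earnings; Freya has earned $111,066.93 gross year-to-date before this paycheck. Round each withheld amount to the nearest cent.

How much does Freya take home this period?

$3,355.00

Dependent-care account contribution: $135.21
Taxable wages = $4,783.69 − $135.21 = $4,648.48
State tax withheld: $4,648.48 × 0.0431 = $200.35
Federal tax withheld: $4,648.48 × 0.18 = $836.73
Paid family leave insurance: annual cap $105,519.49 already reached (YTD $111,066.93), so $0.00
State unemployment insurance (employee share): $4,783.69 × 0.0096 = $45.92
Social Security tax: $4,783.69 × 0.044 = $210.48
Total deductions = $135.21 + $200.35 + $836.73 + $0.00 + $45.92 + $210.48 = $1,428.69
Net pay = $4,783.69 − $1,428.69 = $3,355.00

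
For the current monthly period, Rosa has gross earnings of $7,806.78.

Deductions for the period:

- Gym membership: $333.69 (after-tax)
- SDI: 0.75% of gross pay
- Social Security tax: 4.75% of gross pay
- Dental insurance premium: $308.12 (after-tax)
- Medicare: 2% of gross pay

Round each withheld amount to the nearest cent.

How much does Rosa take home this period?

Medicare: $7,806.78 × 0.02 = $156.14
SDI: $7,806.78 × 0.0075 = $58.55
Social Security tax: $7,806.78 × 0.0475 = $370.82
Gym membership: $333.69
Dental insurance premium: $308.12
Total deductions = $156.14 + $58.55 + $370.82 + $333.69 + $308.12 = $1,227.32
Net pay = $7,806.78 − $1,227.32 = $6,579.46

$6,579.46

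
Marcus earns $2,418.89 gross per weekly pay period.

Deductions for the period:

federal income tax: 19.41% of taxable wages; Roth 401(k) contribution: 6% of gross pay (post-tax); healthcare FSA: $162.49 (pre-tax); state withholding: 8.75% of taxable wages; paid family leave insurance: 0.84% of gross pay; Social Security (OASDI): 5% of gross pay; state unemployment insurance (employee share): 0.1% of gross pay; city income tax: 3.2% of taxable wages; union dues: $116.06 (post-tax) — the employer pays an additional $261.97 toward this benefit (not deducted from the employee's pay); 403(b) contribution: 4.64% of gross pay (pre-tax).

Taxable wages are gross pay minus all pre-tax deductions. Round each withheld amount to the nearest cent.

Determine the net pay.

403(b) contribution: $2,418.89 × 0.0464 = $112.24
Healthcare FSA: $162.49
Pre-tax total = $112.24 + $162.49 = $274.73
Taxable wages = $2,418.89 − $274.73 = $2,144.16
State withholding: $2,144.16 × 0.0875 = $187.61
Federal income tax: $2,144.16 × 0.1941 = $416.18
City income tax: $2,144.16 × 0.032 = $68.61
Social Security (OASDI): $2,418.89 × 0.05 = $120.94
Paid family leave insurance: $2,418.89 × 0.0084 = $20.32
State unemployment insurance (employee share): $2,418.89 × 0.001 = $2.42
Union dues: $116.06
Roth 401(k) contribution: $2,418.89 × 0.06 = $145.13
(Employer's $261.97 toward union dues is not withheld from the employee.)
Total deductions = $112.24 + $162.49 + $187.61 + $416.18 + $68.61 + $120.94 + $20.32 + $2.42 + $116.06 + $145.13 = $1,352.00
Net pay = $2,418.89 − $1,352.00 = $1,066.89

$1,066.89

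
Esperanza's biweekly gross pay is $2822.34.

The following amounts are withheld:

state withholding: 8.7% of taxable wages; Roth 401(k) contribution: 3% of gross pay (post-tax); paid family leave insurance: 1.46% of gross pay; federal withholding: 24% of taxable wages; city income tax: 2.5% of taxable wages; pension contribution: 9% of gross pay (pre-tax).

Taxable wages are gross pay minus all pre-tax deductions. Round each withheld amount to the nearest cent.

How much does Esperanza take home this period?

$1538.40

Pension contribution: $2822.34 × 0.09 = $254.01
Taxable wages = $2822.34 − $254.01 = $2568.33
State withholding: $2568.33 × 0.087 = $223.44
City income tax: $2568.33 × 0.025 = $64.21
Federal withholding: $2568.33 × 0.24 = $616.40
Paid family leave insurance: $2822.34 × 0.0146 = $41.21
Roth 401(k) contribution: $2822.34 × 0.03 = $84.67
Total deductions = $254.01 + $223.44 + $64.21 + $616.40 + $41.21 + $84.67 = $1283.94
Net pay = $2822.34 − $1283.94 = $1538.40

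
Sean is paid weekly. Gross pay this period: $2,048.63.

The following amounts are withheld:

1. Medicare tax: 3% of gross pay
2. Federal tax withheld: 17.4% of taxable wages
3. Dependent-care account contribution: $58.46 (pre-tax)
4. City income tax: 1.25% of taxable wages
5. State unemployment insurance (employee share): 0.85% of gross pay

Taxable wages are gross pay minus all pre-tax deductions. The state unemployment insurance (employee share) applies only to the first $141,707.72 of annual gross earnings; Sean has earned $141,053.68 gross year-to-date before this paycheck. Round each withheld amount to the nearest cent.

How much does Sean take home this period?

Dependent-care account contribution: $58.46
Taxable wages = $2,048.63 − $58.46 = $1,990.17
City income tax: $1,990.17 × 0.0125 = $24.88
Federal tax withheld: $1,990.17 × 0.174 = $346.29
Medicare tax: $2,048.63 × 0.03 = $61.46
State unemployment insurance (employee share): only $141,707.72 − $141,053.68 = $654.04 of this check is subject → $654.04 × 0.0085 = $5.56
Total deductions = $58.46 + $24.88 + $346.29 + $61.46 + $5.56 = $496.65
Net pay = $2,048.63 − $496.65 = $1,551.98

$1,551.98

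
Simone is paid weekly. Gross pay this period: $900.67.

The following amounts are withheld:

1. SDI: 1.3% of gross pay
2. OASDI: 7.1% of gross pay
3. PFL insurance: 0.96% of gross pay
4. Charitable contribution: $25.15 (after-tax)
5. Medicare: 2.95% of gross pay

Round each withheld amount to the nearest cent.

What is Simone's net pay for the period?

OASDI: $900.67 × 0.071 = $63.95
SDI: $900.67 × 0.013 = $11.71
Medicare: $900.67 × 0.0295 = $26.57
PFL insurance: $900.67 × 0.0096 = $8.65
Charitable contribution: $25.15
Total deductions = $63.95 + $11.71 + $26.57 + $8.65 + $25.15 = $136.03
Net pay = $900.67 − $136.03 = $764.64

$764.64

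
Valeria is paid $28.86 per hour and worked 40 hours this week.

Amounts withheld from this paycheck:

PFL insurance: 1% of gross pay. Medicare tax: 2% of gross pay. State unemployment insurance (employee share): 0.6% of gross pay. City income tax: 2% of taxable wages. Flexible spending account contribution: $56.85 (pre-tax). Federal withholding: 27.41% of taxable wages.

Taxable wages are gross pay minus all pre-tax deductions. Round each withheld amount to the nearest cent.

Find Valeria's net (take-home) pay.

Gross pay: 40 × $28.86 = $1,154.40
Flexible spending account contribution: $56.85
Taxable wages = $1,154.40 − $56.85 = $1,097.55
City income tax: $1,097.55 × 0.02 = $21.95
Federal withholding: $1,097.55 × 0.2741 = $300.84
Medicare tax: $1,154.40 × 0.02 = $23.09
PFL insurance: $1,154.40 × 0.01 = $11.54
State unemployment insurance (employee share): $1,154.40 × 0.006 = $6.93
Total deductions = $56.85 + $21.95 + $300.84 + $23.09 + $11.54 + $6.93 = $421.20
Net pay = $1,154.40 − $421.20 = $733.20

$733.20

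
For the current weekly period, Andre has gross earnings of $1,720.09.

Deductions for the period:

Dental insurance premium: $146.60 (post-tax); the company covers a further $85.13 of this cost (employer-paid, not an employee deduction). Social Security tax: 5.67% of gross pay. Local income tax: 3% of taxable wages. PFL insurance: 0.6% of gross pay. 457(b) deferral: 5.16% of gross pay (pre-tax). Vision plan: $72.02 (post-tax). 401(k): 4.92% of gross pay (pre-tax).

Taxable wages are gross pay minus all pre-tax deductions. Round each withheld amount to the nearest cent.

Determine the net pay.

457(b) deferral: $1,720.09 × 0.0516 = $88.76
401(k): $1,720.09 × 0.0492 = $84.63
Pre-tax total = $88.76 + $84.63 = $173.39
Taxable wages = $1,720.09 − $173.39 = $1,546.70
Local income tax: $1,546.70 × 0.03 = $46.40
PFL insurance: $1,720.09 × 0.006 = $10.32
Social Security tax: $1,720.09 × 0.0567 = $97.53
Vision plan: $72.02
Dental insurance premium: $146.60
(Employer's $85.13 toward dental insurance premium is not withheld from the employee.)
Total deductions = $88.76 + $84.63 + $46.40 + $10.32 + $97.53 + $72.02 + $146.60 = $546.26
Net pay = $1,720.09 − $546.26 = $1,173.83

$1,173.83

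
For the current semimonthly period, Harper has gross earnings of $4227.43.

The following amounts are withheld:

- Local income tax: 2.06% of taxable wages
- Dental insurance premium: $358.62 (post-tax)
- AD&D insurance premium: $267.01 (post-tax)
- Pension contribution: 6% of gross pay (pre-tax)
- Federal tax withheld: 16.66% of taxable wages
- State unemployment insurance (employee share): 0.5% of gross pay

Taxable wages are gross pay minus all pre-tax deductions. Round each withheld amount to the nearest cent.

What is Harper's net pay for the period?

$2583.12

Pension contribution: $4227.43 × 0.06 = $253.65
Taxable wages = $4227.43 − $253.65 = $3973.78
Federal tax withheld: $3973.78 × 0.1666 = $662.03
Local income tax: $3973.78 × 0.0206 = $81.86
State unemployment insurance (employee share): $4227.43 × 0.005 = $21.14
AD&D insurance premium: $267.01
Dental insurance premium: $358.62
Total deductions = $253.65 + $662.03 + $81.86 + $21.14 + $267.01 + $358.62 = $1644.31
Net pay = $4227.43 − $1644.31 = $2583.12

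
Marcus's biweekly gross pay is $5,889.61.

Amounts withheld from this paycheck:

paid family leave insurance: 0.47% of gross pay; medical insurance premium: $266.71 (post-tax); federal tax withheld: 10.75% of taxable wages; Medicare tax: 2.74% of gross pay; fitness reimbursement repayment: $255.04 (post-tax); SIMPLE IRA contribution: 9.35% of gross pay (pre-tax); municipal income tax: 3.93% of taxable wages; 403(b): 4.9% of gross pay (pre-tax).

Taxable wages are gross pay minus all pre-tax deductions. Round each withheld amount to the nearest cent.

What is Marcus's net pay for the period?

SIMPLE IRA contribution: $5,889.61 × 0.0935 = $550.68
403(b): $5,889.61 × 0.049 = $288.59
Pre-tax total = $550.68 + $288.59 = $839.27
Taxable wages = $5,889.61 − $839.27 = $5,050.34
Municipal income tax: $5,050.34 × 0.0393 = $198.48
Federal tax withheld: $5,050.34 × 0.1075 = $542.91
Paid family leave insurance: $5,889.61 × 0.0047 = $27.68
Medicare tax: $5,889.61 × 0.0274 = $161.38
Fitness reimbursement repayment: $255.04
Medical insurance premium: $266.71
Total deductions = $550.68 + $288.59 + $198.48 + $542.91 + $27.68 + $161.38 + $255.04 + $266.71 = $2,291.47
Net pay = $5,889.61 − $2,291.47 = $3,598.14

$3,598.14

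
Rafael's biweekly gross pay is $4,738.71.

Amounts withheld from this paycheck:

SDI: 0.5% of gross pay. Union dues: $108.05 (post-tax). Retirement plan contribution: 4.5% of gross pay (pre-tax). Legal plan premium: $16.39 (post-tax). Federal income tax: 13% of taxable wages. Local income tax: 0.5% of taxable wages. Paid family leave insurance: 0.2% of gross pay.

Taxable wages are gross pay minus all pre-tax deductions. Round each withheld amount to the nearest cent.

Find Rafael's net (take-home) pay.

$3,756.92

Retirement plan contribution: $4,738.71 × 0.045 = $213.24
Taxable wages = $4,738.71 − $213.24 = $4,525.47
Local income tax: $4,525.47 × 0.005 = $22.63
Federal income tax: $4,525.47 × 0.13 = $588.31
Paid family leave insurance: $4,738.71 × 0.002 = $9.48
SDI: $4,738.71 × 0.005 = $23.69
Legal plan premium: $16.39
Union dues: $108.05
Total deductions = $213.24 + $22.63 + $588.31 + $9.48 + $23.69 + $16.39 + $108.05 = $981.79
Net pay = $4,738.71 − $981.79 = $3,756.92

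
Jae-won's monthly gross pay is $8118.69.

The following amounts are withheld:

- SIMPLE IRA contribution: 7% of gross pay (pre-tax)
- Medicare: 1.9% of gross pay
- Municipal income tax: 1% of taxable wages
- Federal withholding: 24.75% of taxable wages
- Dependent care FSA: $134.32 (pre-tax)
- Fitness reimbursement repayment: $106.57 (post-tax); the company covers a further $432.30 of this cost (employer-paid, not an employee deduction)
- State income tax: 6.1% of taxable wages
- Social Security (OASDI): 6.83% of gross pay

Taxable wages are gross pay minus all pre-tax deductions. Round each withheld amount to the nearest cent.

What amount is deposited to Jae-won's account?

SIMPLE IRA contribution: $8118.69 × 0.07 = $568.31
Dependent care FSA: $134.32
Pre-tax total = $568.31 + $134.32 = $702.63
Taxable wages = $8118.69 − $702.63 = $7416.06
State income tax: $7416.06 × 0.061 = $452.38
Municipal income tax: $7416.06 × 0.01 = $74.16
Federal withholding: $7416.06 × 0.2475 = $1835.47
Medicare: $8118.69 × 0.019 = $154.26
Social Security (OASDI): $8118.69 × 0.0683 = $554.51
Fitness reimbursement repayment: $106.57
(Employer's $432.30 toward fitness reimbursement repayment is not withheld from the employee.)
Total deductions = $568.31 + $134.32 + $452.38 + $74.16 + $1835.47 + $154.26 + $554.51 + $106.57 = $3879.98
Net pay = $8118.69 − $3879.98 = $4238.71

$4238.71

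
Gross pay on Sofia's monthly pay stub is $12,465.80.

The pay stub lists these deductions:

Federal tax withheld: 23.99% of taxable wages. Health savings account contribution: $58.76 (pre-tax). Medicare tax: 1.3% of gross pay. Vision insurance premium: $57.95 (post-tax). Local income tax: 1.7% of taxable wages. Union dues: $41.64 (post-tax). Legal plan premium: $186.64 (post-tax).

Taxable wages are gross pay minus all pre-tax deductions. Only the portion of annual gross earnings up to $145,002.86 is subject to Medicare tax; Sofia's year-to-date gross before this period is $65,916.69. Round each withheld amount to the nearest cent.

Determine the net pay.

Health savings account contribution: $58.76
Taxable wages = $12,465.80 − $58.76 = $12,407.04
Federal tax withheld: $12,407.04 × 0.2399 = $2,976.45
Local income tax: $12,407.04 × 0.017 = $210.92
Medicare tax: cap not yet reached, full $12,465.80 is subject → $12,465.80 × 0.013 = $162.06
Vision insurance premium: $57.95
Legal plan premium: $186.64
Union dues: $41.64
Total deductions = $58.76 + $2,976.45 + $210.92 + $162.06 + $57.95 + $186.64 + $41.64 = $3,694.42
Net pay = $12,465.80 − $3,694.42 = $8,771.38

$8,771.38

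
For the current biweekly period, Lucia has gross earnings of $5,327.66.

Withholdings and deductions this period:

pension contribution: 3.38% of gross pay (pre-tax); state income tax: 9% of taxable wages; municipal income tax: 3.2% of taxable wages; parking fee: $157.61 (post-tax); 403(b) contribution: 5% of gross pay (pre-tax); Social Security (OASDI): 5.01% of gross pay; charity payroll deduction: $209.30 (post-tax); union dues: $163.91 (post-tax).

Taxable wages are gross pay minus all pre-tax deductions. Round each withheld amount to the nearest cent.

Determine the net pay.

403(b) contribution: $5,327.66 × 0.05 = $266.38
Pension contribution: $5,327.66 × 0.0338 = $180.07
Pre-tax total = $266.38 + $180.07 = $446.45
Taxable wages = $5,327.66 − $446.45 = $4,881.21
State income tax: $4,881.21 × 0.09 = $439.31
Municipal income tax: $4,881.21 × 0.032 = $156.20
Social Security (OASDI): $5,327.66 × 0.0501 = $266.92
Charity payroll deduction: $209.30
Parking fee: $157.61
Union dues: $163.91
Total deductions = $266.38 + $180.07 + $439.31 + $156.20 + $266.92 + $209.30 + $157.61 + $163.91 = $1,839.70
Net pay = $5,327.66 − $1,839.70 = $3,487.96

$3,487.96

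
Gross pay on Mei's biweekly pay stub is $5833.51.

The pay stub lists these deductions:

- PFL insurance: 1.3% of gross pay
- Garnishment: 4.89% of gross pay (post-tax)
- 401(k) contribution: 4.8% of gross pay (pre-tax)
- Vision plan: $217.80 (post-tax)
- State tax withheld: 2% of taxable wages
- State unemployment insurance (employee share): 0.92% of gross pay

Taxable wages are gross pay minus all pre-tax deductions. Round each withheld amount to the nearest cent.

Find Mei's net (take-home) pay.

$4809.86

401(k) contribution: $5833.51 × 0.048 = $280.01
Taxable wages = $5833.51 − $280.01 = $5553.50
State tax withheld: $5553.50 × 0.02 = $111.07
State unemployment insurance (employee share): $5833.51 × 0.0092 = $53.67
PFL insurance: $5833.51 × 0.013 = $75.84
Garnishment: $5833.51 × 0.0489 = $285.26
Vision plan: $217.80
Total deductions = $280.01 + $111.07 + $53.67 + $75.84 + $285.26 + $217.80 = $1023.65
Net pay = $5833.51 − $1023.65 = $4809.86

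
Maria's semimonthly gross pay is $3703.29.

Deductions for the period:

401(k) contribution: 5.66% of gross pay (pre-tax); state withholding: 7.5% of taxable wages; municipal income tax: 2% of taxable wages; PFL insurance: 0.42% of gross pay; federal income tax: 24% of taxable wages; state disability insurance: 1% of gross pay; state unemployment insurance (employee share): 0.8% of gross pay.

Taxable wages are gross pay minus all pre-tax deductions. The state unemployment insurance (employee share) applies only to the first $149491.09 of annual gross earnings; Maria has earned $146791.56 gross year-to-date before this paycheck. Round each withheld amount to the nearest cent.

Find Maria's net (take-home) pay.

401(k) contribution: $3703.29 × 0.0566 = $209.61
Taxable wages = $3703.29 − $209.61 = $3493.68
State withholding: $3493.68 × 0.075 = $262.03
Municipal income tax: $3493.68 × 0.02 = $69.87
Federal income tax: $3493.68 × 0.24 = $838.48
State unemployment insurance (employee share): only $149491.09 − $146791.56 = $2699.53 of this check is subject → $2699.53 × 0.008 = $21.60
PFL insurance: $3703.29 × 0.0042 = $15.55
State disability insurance: $3703.29 × 0.01 = $37.03
Total deductions = $209.61 + $262.03 + $69.87 + $838.48 + $21.60 + $15.55 + $37.03 = $1454.17
Net pay = $3703.29 − $1454.17 = $2249.12

$2249.12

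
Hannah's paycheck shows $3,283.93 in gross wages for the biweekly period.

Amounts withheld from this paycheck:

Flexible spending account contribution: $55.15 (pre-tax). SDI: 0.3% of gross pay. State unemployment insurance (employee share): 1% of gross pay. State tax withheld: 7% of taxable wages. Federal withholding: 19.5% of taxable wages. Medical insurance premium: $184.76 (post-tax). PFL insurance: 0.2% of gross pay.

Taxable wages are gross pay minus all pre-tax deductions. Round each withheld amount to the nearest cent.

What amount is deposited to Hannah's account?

Flexible spending account contribution: $55.15
Taxable wages = $3,283.93 − $55.15 = $3,228.78
State tax withheld: $3,228.78 × 0.07 = $226.01
Federal withholding: $3,228.78 × 0.195 = $629.61
SDI: $3,283.93 × 0.003 = $9.85
State unemployment insurance (employee share): $3,283.93 × 0.01 = $32.84
PFL insurance: $3,283.93 × 0.002 = $6.57
Medical insurance premium: $184.76
Total deductions = $55.15 + $226.01 + $629.61 + $9.85 + $32.84 + $6.57 + $184.76 = $1,144.79
Net pay = $3,283.93 − $1,144.79 = $2,139.14

$2,139.14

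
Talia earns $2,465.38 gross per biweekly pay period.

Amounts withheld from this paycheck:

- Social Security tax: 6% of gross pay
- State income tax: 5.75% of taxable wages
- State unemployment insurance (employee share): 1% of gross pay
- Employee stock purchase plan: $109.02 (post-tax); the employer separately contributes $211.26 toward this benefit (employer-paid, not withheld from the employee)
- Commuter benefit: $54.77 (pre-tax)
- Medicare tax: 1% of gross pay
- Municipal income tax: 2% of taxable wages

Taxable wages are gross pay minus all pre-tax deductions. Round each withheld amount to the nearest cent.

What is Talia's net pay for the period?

Commuter benefit: $54.77
Taxable wages = $2,465.38 − $54.77 = $2,410.61
Municipal income tax: $2,410.61 × 0.02 = $48.21
State income tax: $2,410.61 × 0.0575 = $138.61
State unemployment insurance (employee share): $2,465.38 × 0.01 = $24.65
Social Security tax: $2,465.38 × 0.06 = $147.92
Medicare tax: $2,465.38 × 0.01 = $24.65
Employee stock purchase plan: $109.02
(Employer's $211.26 toward employee stock purchase plan is not withheld from the employee.)
Total deductions = $54.77 + $48.21 + $138.61 + $24.65 + $147.92 + $24.65 + $109.02 = $547.83
Net pay = $2,465.38 − $547.83 = $1,917.55

$1,917.55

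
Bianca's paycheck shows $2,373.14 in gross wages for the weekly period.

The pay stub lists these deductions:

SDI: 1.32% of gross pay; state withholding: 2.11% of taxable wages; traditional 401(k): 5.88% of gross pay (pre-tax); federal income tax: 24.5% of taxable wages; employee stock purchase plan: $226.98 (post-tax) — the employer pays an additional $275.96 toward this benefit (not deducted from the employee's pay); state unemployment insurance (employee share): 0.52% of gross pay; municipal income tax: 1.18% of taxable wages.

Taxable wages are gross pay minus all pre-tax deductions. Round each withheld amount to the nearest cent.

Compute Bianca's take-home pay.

$1,342.23

Traditional 401(k): $2,373.14 × 0.0588 = $139.54
Taxable wages = $2,373.14 − $139.54 = $2,233.60
State withholding: $2,233.60 × 0.0211 = $47.13
Federal income tax: $2,233.60 × 0.245 = $547.23
Municipal income tax: $2,233.60 × 0.0118 = $26.36
SDI: $2,373.14 × 0.0132 = $31.33
State unemployment insurance (employee share): $2,373.14 × 0.0052 = $12.34
Employee stock purchase plan: $226.98
(Employer's $275.96 toward employee stock purchase plan is not withheld from the employee.)
Total deductions = $139.54 + $47.13 + $547.23 + $26.36 + $31.33 + $12.34 + $226.98 = $1,030.91
Net pay = $2,373.14 − $1,030.91 = $1,342.23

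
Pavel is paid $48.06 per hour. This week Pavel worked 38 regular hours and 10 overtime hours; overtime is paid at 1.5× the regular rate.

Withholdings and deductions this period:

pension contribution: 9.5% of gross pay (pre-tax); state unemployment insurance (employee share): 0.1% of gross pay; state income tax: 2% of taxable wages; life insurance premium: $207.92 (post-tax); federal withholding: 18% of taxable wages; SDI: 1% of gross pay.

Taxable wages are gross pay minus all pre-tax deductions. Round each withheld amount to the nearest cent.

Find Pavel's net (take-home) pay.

Regular pay: 38 × $48.06 = $1,826.28
Overtime pay: 10 × $48.06 × 1.5 = $720.90
Gross pay = $1,826.28 + $720.90 = $2,547.18
Pension contribution: $2,547.18 × 0.095 = $241.98
Taxable wages = $2,547.18 − $241.98 = $2,305.20
State income tax: $2,305.20 × 0.02 = $46.10
Federal withholding: $2,305.20 × 0.18 = $414.94
State unemployment insurance (employee share): $2,547.18 × 0.001 = $2.55
SDI: $2,547.18 × 0.01 = $25.47
Life insurance premium: $207.92
Total deductions = $241.98 + $46.10 + $414.94 + $2.55 + $25.47 + $207.92 = $938.96
Net pay = $2,547.18 − $938.96 = $1,608.22

$1,608.22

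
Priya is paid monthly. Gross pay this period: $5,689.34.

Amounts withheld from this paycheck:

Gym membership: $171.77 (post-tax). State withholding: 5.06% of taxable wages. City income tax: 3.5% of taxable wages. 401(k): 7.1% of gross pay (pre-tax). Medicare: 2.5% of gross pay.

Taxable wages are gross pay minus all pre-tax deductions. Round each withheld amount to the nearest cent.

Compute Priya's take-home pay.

401(k): $5,689.34 × 0.071 = $403.94
Taxable wages = $5,689.34 − $403.94 = $5,285.40
State withholding: $5,285.40 × 0.0506 = $267.44
City income tax: $5,285.40 × 0.035 = $184.99
Medicare: $5,689.34 × 0.025 = $142.23
Gym membership: $171.77
Total deductions = $403.94 + $267.44 + $184.99 + $142.23 + $171.77 = $1,170.37
Net pay = $5,689.34 − $1,170.37 = $4,518.97

$4,518.97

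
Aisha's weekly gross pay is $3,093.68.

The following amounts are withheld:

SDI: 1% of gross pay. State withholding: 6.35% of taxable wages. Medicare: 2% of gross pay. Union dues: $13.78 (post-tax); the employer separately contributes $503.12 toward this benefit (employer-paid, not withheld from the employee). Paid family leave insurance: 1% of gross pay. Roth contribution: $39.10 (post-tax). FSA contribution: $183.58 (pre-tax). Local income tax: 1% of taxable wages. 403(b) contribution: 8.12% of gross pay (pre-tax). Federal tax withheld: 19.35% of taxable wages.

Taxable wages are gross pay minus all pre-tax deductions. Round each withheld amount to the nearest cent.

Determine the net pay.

$1,772.33

FSA contribution: $183.58
403(b) contribution: $3,093.68 × 0.0812 = $251.21
Pre-tax total = $183.58 + $251.21 = $434.79
Taxable wages = $3,093.68 − $434.79 = $2,658.89
Local income tax: $2,658.89 × 0.01 = $26.59
State withholding: $2,658.89 × 0.0635 = $168.84
Federal tax withheld: $2,658.89 × 0.1935 = $514.50
Medicare: $3,093.68 × 0.02 = $61.87
SDI: $3,093.68 × 0.01 = $30.94
Paid family leave insurance: $3,093.68 × 0.01 = $30.94
Roth contribution: $39.10
Union dues: $13.78
(Employer's $503.12 toward union dues is not withheld from the employee.)
Total deductions = $183.58 + $251.21 + $26.59 + $168.84 + $514.50 + $61.87 + $30.94 + $30.94 + $39.10 + $13.78 = $1,321.35
Net pay = $3,093.68 − $1,321.35 = $1,772.33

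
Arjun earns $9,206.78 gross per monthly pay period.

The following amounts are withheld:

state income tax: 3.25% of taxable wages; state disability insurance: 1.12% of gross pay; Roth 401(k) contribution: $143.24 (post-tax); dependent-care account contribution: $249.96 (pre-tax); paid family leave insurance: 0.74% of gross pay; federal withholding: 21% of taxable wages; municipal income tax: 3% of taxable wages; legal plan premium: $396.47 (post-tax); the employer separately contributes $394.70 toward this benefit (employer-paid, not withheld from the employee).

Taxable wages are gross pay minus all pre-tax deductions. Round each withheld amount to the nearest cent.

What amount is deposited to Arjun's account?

Dependent-care account contribution: $249.96
Taxable wages = $9,206.78 − $249.96 = $8,956.82
Municipal income tax: $8,956.82 × 0.03 = $268.70
Federal withholding: $8,956.82 × 0.21 = $1,880.93
State income tax: $8,956.82 × 0.0325 = $291.10
State disability insurance: $9,206.78 × 0.0112 = $103.12
Paid family leave insurance: $9,206.78 × 0.0074 = $68.13
Roth 401(k) contribution: $143.24
Legal plan premium: $396.47
(Employer's $394.70 toward legal plan premium is not withheld from the employee.)
Total deductions = $249.96 + $268.70 + $1,880.93 + $291.10 + $103.12 + $68.13 + $143.24 + $396.47 = $3,401.65
Net pay = $9,206.78 − $3,401.65 = $5,805.13

$5,805.13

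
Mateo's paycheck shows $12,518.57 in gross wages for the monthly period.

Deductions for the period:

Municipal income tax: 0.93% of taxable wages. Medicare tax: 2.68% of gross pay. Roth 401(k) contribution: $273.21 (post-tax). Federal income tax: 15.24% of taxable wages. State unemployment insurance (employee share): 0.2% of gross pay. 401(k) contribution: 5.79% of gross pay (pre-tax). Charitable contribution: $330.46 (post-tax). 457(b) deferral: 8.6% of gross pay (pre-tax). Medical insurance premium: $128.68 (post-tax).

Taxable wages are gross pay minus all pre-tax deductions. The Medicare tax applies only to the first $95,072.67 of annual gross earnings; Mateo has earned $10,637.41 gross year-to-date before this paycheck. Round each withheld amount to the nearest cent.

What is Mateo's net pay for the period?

457(b) deferral: $12,518.57 × 0.086 = $1,076.60
401(k) contribution: $12,518.57 × 0.0579 = $724.83
Pre-tax total = $1,076.60 + $724.83 = $1,801.43
Taxable wages = $12,518.57 − $1,801.43 = $10,717.14
Federal income tax: $10,717.14 × 0.1524 = $1,633.29
Municipal income tax: $10,717.14 × 0.0093 = $99.67
Medicare tax: cap not yet reached, full $12,518.57 is subject → $12,518.57 × 0.0268 = $335.50
State unemployment insurance (employee share): $12,518.57 × 0.002 = $25.04
Roth 401(k) contribution: $273.21
Charitable contribution: $330.46
Medical insurance premium: $128.68
Total deductions = $1,076.60 + $724.83 + $1,633.29 + $99.67 + $335.50 + $25.04 + $273.21 + $330.46 + $128.68 = $4,627.28
Net pay = $12,518.57 − $4,627.28 = $7,891.29

$7,891.29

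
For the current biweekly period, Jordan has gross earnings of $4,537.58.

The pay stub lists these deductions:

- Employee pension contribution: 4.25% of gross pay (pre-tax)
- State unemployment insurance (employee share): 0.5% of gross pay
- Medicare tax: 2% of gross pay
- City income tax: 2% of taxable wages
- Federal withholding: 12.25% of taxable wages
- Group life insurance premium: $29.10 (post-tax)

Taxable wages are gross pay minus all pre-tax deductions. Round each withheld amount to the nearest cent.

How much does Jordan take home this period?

$3,583.07

Employee pension contribution: $4,537.58 × 0.0425 = $192.85
Taxable wages = $4,537.58 − $192.85 = $4,344.73
City income tax: $4,344.73 × 0.02 = $86.89
Federal withholding: $4,344.73 × 0.1225 = $532.23
Medicare tax: $4,537.58 × 0.02 = $90.75
State unemployment insurance (employee share): $4,537.58 × 0.005 = $22.69
Group life insurance premium: $29.10
Total deductions = $192.85 + $86.89 + $532.23 + $90.75 + $22.69 + $29.10 = $954.51
Net pay = $4,537.58 − $954.51 = $3,583.07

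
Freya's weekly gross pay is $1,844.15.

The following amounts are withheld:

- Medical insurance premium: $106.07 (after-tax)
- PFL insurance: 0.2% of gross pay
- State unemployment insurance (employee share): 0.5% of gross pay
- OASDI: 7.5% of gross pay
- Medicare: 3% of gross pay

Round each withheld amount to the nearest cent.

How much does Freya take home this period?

$1,531.54

State unemployment insurance (employee share): $1,844.15 × 0.005 = $9.22
PFL insurance: $1,844.15 × 0.002 = $3.69
OASDI: $1,844.15 × 0.075 = $138.31
Medicare: $1,844.15 × 0.03 = $55.32
Medical insurance premium: $106.07
Total deductions = $9.22 + $3.69 + $138.31 + $55.32 + $106.07 = $312.61
Net pay = $1,844.15 − $312.61 = $1,531.54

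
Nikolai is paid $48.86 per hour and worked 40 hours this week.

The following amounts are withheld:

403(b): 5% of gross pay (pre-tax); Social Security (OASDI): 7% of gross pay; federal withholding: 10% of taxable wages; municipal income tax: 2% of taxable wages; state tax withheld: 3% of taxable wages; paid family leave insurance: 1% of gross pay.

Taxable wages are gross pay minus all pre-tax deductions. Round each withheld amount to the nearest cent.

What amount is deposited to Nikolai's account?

$1,421.83

Gross pay: 40 × $48.86 = $1,954.40
403(b): $1,954.40 × 0.05 = $97.72
Taxable wages = $1,954.40 − $97.72 = $1,856.68
Municipal income tax: $1,856.68 × 0.02 = $37.13
State tax withheld: $1,856.68 × 0.03 = $55.70
Federal withholding: $1,856.68 × 0.1 = $185.67
Paid family leave insurance: $1,954.40 × 0.01 = $19.54
Social Security (OASDI): $1,954.40 × 0.07 = $136.81
Total deductions = $97.72 + $37.13 + $55.70 + $185.67 + $19.54 + $136.81 = $532.57
Net pay = $1,954.40 − $532.57 = $1,421.83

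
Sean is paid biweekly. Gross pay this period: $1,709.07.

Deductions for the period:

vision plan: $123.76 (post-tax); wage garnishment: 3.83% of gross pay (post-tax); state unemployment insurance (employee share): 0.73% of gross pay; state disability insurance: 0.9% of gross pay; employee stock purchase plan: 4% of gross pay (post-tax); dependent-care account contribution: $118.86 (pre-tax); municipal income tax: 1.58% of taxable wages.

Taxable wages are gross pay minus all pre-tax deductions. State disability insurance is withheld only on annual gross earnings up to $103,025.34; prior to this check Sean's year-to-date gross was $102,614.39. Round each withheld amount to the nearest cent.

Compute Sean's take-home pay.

Dependent-care account contribution: $118.86
Taxable wages = $1,709.07 − $118.86 = $1,590.21
Municipal income tax: $1,590.21 × 0.0158 = $25.13
State disability insurance: only $103,025.34 − $102,614.39 = $410.95 of this check is subject → $410.95 × 0.009 = $3.70
State unemployment insurance (employee share): $1,709.07 × 0.0073 = $12.48
Wage garnishment: $1,709.07 × 0.0383 = $65.46
Employee stock purchase plan: $1,709.07 × 0.04 = $68.36
Vision plan: $123.76
Total deductions = $118.86 + $25.13 + $3.70 + $12.48 + $65.46 + $68.36 + $123.76 = $417.75
Net pay = $1,709.07 − $417.75 = $1,291.32

$1,291.32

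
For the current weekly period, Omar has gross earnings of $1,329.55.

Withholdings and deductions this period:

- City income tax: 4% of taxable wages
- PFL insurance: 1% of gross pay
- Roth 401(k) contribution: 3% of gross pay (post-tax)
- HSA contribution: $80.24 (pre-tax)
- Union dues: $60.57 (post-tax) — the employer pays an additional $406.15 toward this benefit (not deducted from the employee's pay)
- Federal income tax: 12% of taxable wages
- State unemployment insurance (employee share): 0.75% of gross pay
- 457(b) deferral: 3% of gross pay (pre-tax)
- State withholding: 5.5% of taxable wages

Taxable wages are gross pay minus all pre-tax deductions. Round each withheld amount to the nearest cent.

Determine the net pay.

$825.66

HSA contribution: $80.24
457(b) deferral: $1,329.55 × 0.03 = $39.89
Pre-tax total = $80.24 + $39.89 = $120.13
Taxable wages = $1,329.55 − $120.13 = $1,209.42
State withholding: $1,209.42 × 0.055 = $66.52
Federal income tax: $1,209.42 × 0.12 = $145.13
City income tax: $1,209.42 × 0.04 = $48.38
PFL insurance: $1,329.55 × 0.01 = $13.30
State unemployment insurance (employee share): $1,329.55 × 0.0075 = $9.97
Roth 401(k) contribution: $1,329.55 × 0.03 = $39.89
Union dues: $60.57
(Employer's $406.15 toward union dues is not withheld from the employee.)
Total deductions = $80.24 + $39.89 + $66.52 + $145.13 + $48.38 + $13.30 + $9.97 + $39.89 + $60.57 = $503.89
Net pay = $1,329.55 − $503.89 = $825.66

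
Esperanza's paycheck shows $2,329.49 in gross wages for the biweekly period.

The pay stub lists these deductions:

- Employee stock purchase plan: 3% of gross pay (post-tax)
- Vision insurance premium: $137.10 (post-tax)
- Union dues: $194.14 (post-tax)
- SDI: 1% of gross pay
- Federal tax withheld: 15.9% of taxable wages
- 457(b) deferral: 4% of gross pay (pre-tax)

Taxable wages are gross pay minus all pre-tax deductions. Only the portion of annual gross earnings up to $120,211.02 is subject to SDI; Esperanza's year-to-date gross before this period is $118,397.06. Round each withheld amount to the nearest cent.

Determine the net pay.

$1,461.48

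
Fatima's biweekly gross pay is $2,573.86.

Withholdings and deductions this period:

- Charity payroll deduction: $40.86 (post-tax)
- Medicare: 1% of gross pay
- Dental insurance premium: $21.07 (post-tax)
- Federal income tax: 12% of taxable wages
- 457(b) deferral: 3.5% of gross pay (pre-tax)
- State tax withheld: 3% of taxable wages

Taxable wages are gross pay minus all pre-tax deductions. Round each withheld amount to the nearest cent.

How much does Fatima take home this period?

457(b) deferral: $2,573.86 × 0.035 = $90.09
Taxable wages = $2,573.86 − $90.09 = $2,483.77
State tax withheld: $2,483.77 × 0.03 = $74.51
Federal income tax: $2,483.77 × 0.12 = $298.05
Medicare: $2,573.86 × 0.01 = $25.74
Charity payroll deduction: $40.86
Dental insurance premium: $21.07
Total deductions = $90.09 + $74.51 + $298.05 + $25.74 + $40.86 + $21.07 = $550.32
Net pay = $2,573.86 − $550.32 = $2,023.54

$2,023.54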